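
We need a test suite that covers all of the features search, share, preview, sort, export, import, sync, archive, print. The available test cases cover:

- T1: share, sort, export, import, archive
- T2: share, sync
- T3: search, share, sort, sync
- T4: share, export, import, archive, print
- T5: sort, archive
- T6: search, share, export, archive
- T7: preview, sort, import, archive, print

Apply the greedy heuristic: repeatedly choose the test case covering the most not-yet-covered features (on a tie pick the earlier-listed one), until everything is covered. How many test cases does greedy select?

3

Pick 1: T1 covers 5 new features (share, sort, export, import, archive).
Pick 2: T3 covers 2 new features (search, sync).
Pick 3: T7 covers 2 new features (preview, print).
Greedy uses 3 test cases.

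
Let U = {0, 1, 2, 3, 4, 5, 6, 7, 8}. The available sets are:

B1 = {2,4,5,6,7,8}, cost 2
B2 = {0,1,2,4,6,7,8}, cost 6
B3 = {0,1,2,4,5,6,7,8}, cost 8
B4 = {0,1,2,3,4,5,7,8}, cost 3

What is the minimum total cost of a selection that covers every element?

B1, B4 cover every element at cost 2 + 3 = 5.
Any cover uses at least 2 sets; among all covering selections none totals below 5.

5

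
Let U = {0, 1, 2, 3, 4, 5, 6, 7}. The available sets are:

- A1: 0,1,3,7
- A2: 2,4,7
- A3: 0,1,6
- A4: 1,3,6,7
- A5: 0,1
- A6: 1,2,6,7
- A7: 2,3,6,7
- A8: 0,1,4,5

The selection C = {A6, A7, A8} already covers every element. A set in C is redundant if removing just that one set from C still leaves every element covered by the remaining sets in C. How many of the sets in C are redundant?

Drop A6: the rest still cover every element — redundant.
Drop A7: 3 uncovered — not redundant.
Drop A8: 0, 4, 5 uncovered — not redundant.
1 redundant: A6.

1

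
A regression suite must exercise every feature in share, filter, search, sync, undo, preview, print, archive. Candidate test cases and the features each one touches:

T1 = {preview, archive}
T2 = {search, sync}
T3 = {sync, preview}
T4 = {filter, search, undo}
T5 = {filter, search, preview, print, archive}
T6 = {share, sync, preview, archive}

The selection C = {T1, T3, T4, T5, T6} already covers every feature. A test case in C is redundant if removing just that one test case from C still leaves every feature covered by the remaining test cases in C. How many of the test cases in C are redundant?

Drop T1: the rest still cover every feature — redundant.
Drop T3: the rest still cover every feature — redundant.
Drop T4: undo uncovered — not redundant.
Drop T5: print uncovered — not redundant.
Drop T6: share uncovered — not redundant.
2 redundant: T1, T3.

2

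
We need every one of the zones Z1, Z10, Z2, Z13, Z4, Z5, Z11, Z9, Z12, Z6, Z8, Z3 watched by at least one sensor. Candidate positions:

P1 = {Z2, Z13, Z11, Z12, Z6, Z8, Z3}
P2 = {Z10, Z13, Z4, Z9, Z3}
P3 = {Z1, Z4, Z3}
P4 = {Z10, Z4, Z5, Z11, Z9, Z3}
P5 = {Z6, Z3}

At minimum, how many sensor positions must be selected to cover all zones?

3

P1, P3, P4 together cover {Z1, Z10, Z2, Z13, Z4, Z5, Z11, Z9, Z12, Z6, Z8, Z3} — every zone.
No 2 of the 5 sensor positions cover everything (all 10 pairs fall short), so 3 is minimum.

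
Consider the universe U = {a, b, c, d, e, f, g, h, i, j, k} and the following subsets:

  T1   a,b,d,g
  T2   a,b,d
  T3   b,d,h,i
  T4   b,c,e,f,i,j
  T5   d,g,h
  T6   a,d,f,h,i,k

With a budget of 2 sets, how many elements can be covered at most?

10

Choosing T4, T6 covers {a, b, c, d, e, f, h, i, j, k} — 10 elements.
No choice of 2 sets does better; here g is left uncovered.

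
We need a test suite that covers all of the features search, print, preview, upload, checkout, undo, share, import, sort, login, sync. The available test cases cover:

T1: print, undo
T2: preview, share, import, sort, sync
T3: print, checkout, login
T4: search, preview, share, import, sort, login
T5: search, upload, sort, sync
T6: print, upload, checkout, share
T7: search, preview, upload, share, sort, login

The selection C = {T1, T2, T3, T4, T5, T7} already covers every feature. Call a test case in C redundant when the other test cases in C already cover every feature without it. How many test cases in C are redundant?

4

Drop T1: undo uncovered — not redundant.
Drop T2: the rest still cover every feature — redundant.
Drop T3: checkout uncovered — not redundant.
Drop T4: the rest still cover every feature — redundant.
Drop T5: the rest still cover every feature — redundant.
Drop T7: the rest still cover every feature — redundant.
4 redundant: T2, T4, T5, T7.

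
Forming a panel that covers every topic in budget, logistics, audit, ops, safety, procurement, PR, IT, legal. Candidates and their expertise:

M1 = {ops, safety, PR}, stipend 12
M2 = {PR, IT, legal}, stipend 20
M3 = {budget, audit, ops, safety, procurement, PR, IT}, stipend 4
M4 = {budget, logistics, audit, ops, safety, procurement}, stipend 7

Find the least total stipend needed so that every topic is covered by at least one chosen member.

M2, M4 cover every topic at stipend 20 + 7 = 27.
Any cover uses at least 2 members; among all covering selections none totals below 27.
Greedy by coverage-per-stipend would pick M3, M4, M2 for 31 — worse than the optimum 27.

27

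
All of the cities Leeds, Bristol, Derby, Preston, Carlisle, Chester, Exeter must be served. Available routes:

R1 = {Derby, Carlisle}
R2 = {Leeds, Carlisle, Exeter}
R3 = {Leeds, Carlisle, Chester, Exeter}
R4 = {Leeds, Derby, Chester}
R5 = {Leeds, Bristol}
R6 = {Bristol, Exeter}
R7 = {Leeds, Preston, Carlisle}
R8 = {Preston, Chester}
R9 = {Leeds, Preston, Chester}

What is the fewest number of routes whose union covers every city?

R1, R6, R9 together cover {Leeds, Bristol, Derby, Preston, Carlisle, Chester, Exeter} — every city.
No 2 of the 9 routes cover everything (all 36 pairs fall short), so 3 is minimum.

3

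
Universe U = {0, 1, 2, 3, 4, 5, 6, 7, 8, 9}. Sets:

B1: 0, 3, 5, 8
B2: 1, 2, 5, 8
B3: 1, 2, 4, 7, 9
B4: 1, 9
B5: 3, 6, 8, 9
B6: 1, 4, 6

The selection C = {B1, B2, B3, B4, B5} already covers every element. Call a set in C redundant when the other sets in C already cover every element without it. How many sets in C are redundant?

2

Drop B1: 0 uncovered — not redundant.
Drop B2: the rest still cover every element — redundant.
Drop B3: 4, 7 uncovered — not redundant.
Drop B4: the rest still cover every element — redundant.
Drop B5: 6 uncovered — not redundant.
2 redundant: B2, B4.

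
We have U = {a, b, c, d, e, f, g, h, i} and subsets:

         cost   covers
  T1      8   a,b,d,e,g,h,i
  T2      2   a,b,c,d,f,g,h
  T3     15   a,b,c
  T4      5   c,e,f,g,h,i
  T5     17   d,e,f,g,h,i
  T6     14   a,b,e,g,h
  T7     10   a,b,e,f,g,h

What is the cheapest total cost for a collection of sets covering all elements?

T2, T4 cover every element at cost 2 + 5 = 7.
Any cover uses at least 2 sets; among all covering selections none totals below 7.

7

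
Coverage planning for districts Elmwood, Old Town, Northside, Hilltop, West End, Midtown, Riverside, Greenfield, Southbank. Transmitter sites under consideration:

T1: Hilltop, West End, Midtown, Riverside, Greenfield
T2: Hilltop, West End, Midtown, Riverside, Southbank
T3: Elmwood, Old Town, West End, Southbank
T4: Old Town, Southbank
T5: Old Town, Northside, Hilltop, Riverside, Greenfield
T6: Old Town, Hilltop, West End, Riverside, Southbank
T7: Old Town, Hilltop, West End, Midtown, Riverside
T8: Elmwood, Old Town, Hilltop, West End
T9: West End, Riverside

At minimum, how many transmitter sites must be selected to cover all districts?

T1, T3, T5 together cover {Elmwood, Old Town, Northside, Hilltop, West End, Midtown, Riverside, Greenfield, Southbank} — every district.
No 2 of the 9 transmitter sites cover everything (all 36 pairs fall short), so 3 is minimum.

3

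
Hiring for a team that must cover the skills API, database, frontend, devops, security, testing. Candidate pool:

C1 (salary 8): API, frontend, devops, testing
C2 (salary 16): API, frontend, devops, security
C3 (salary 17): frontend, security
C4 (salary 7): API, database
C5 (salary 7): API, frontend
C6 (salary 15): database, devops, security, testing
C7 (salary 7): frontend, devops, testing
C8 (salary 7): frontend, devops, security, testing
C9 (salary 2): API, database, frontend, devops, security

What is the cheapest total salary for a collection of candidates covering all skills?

C7, C9 cover every skill at salary 7 + 2 = 9.
Any cover uses at least 2 candidates; among all covering selections none totals below 9.

9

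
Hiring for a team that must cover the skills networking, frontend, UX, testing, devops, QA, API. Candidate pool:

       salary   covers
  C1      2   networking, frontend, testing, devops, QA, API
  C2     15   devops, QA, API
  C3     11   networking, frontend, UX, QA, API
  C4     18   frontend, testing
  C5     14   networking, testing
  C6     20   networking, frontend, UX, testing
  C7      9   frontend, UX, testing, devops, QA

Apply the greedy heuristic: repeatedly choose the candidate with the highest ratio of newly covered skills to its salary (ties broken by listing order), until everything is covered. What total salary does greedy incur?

Pick 1: C1 adds 6 new (networking, frontend, testing, devops, QA, API) at salary 2 (ratio 6/2).
Pick 2: C7 adds 1 new (UX) at salary 9 (ratio 1/9).
Greedy total salary: 2 + 9 = 11.

11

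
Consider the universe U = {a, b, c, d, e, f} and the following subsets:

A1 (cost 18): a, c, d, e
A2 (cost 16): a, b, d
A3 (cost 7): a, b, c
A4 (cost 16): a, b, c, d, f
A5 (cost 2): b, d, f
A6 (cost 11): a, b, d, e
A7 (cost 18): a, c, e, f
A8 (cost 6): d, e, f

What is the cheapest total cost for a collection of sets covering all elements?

A3, A8 cover every element at cost 7 + 6 = 13.
Any cover uses at least 2 sets; among all covering selections none totals below 13.
Greedy by coverage-per-cost would pick A5, A3, A8 for 15 — worse than the optimum 13.

13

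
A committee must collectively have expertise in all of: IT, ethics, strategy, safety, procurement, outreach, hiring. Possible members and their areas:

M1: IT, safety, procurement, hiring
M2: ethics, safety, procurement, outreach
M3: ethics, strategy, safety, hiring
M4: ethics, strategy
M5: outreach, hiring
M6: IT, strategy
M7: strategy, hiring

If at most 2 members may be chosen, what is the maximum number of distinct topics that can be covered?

Choosing M1, M2 covers {IT, ethics, safety, procurement, outreach, hiring} — 6 topics.
No choice of 2 members does better; here strategy is left uncovered.

6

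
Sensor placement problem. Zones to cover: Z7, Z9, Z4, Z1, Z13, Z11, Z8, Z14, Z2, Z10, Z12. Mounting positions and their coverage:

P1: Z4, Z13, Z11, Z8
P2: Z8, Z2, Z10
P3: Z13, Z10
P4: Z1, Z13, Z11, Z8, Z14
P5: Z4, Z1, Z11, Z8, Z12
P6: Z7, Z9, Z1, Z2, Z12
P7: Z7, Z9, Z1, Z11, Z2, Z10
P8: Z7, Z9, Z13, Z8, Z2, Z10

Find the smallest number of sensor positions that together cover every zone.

P4, P5, P7 together cover {Z7, Z9, Z4, Z1, Z13, Z11, Z8, Z14, Z2, Z10, Z12} — every zone.
No 2 of the 8 sensor positions cover everything (all 28 pairs fall short), so 3 is minimum.

3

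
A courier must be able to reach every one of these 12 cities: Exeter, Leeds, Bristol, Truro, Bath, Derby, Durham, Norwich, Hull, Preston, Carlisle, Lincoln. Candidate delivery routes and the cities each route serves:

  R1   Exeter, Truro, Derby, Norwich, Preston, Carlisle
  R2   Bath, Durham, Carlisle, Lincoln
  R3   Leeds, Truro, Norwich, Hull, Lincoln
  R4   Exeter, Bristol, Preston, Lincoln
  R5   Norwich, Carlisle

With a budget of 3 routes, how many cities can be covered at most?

Choosing R1, R2, R3 covers {Exeter, Leeds, Truro, Bath, Derby, Durham, Norwich, Hull, Preston, Carlisle, Lincoln} — 11 cities.
No choice of 3 routes does better; here Bristol is left uncovered.

11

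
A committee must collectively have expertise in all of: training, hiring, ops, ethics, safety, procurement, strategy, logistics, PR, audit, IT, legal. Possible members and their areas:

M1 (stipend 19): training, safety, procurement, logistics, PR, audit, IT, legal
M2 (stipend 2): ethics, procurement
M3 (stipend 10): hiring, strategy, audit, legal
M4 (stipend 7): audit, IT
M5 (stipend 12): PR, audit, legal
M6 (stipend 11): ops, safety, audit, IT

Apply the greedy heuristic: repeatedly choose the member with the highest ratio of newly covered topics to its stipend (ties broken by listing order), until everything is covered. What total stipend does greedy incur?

Pick 1: M2 adds 2 new (ethics, procurement) at stipend 2 (ratio 2/2).
Pick 2: M3 adds 4 new (hiring, strategy, audit, legal) at stipend 10 (ratio 4/10).
Pick 3: M6 adds 3 new (ops, safety, IT) at stipend 11 (ratio 3/11).
Pick 4: M1 adds 3 new (training, logistics, PR) at stipend 19 (ratio 3/19).
Greedy total stipend: 2 + 10 + 11 + 19 = 42.

42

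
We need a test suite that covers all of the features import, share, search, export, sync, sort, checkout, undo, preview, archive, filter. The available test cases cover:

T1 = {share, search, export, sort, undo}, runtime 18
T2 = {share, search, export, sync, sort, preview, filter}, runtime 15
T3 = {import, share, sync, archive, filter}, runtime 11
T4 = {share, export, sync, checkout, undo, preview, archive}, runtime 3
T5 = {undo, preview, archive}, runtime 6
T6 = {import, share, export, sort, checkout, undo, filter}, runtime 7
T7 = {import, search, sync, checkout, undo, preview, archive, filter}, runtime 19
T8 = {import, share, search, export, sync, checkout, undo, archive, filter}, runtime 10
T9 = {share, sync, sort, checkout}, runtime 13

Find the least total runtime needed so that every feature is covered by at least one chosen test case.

T4, T6, T8 cover every feature at runtime 3 + 7 + 10 = 20.
Any cover uses at least 2 test cases; among all covering selections none totals below 20.

20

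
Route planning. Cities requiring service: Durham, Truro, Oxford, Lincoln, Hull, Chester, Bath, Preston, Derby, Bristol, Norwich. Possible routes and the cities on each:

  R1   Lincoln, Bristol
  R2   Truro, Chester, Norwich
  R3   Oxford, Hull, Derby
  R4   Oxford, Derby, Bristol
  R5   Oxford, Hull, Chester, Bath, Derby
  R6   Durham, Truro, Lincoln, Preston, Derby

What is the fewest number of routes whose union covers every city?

4

R1, R2, R5, R6 together cover {Durham, Truro, Oxford, Lincoln, Hull, Chester, Bath, Preston, Derby, Bristol, Norwich} — every city.
No 3 of the 6 routes cover everything (all 20 triples fall short), so 4 is minimum.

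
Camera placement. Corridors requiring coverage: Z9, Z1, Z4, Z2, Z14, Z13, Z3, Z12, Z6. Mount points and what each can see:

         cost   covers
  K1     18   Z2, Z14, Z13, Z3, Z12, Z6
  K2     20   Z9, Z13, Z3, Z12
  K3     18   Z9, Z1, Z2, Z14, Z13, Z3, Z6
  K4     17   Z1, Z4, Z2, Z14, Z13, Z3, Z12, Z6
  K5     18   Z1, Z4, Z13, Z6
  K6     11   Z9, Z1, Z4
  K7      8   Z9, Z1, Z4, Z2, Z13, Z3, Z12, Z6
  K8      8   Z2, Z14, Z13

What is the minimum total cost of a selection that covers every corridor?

K7, K8 cover every corridor at cost 8 + 8 = 16.
Any cover uses at least 2 camera mounts; among all covering selections none totals below 16.

16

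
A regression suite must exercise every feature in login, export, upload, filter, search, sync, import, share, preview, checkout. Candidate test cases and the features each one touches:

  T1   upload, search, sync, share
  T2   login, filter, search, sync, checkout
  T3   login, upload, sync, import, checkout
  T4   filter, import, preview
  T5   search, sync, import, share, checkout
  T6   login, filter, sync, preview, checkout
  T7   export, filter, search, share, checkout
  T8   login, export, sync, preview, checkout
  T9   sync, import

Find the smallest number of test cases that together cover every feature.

3

T1, T4, T8 together cover {login, export, upload, filter, search, sync, import, share, preview, checkout} — every feature.
No 2 of the 9 test cases cover everything (all 36 pairs fall short), so 3 is minimum.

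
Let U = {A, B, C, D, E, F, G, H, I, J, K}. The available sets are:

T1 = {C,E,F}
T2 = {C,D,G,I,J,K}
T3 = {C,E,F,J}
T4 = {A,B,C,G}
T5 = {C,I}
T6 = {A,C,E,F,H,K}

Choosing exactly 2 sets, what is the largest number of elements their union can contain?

10

Choosing T2, T6 covers {A, C, D, E, F, G, H, I, J, K} — 10 elements.
No choice of 2 sets does better; here B is left uncovered.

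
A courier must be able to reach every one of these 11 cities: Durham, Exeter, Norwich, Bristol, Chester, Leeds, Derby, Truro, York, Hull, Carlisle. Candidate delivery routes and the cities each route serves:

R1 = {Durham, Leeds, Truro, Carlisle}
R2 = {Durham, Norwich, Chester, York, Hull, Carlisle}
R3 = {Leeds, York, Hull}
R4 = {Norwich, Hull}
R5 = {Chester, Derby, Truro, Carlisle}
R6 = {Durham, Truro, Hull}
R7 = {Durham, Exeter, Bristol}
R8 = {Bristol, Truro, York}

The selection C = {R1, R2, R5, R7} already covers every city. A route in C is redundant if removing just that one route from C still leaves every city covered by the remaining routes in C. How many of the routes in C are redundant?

Drop R1: Leeds uncovered — not redundant.
Drop R2: Norwich, York, Hull uncovered — not redundant.
Drop R5: Derby uncovered — not redundant.
Drop R7: Exeter, Bristol uncovered — not redundant.
None of the routes in C is redundant.

0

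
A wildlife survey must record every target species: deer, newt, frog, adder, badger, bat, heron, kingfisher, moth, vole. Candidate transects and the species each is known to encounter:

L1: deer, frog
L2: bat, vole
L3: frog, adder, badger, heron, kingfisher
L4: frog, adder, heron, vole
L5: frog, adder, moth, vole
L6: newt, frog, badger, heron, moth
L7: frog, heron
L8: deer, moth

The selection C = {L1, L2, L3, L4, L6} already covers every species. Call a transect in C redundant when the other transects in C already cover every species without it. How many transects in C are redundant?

Drop L1: deer uncovered — not redundant.
Drop L2: bat uncovered — not redundant.
Drop L3: kingfisher uncovered — not redundant.
Drop L4: the rest still cover every species — redundant.
Drop L6: newt, moth uncovered — not redundant.
1 redundant: L4.

1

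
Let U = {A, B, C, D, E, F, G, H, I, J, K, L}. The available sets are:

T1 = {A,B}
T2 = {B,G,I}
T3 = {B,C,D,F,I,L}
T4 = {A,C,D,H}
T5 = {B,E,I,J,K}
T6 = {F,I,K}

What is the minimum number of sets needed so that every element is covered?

T2, T3, T4, T5 together cover {A, B, C, D, E, F, G, H, I, J, K, L} — every element.
No 3 of the 6 sets cover everything (all 20 triples fall short), so 4 is minimum.

4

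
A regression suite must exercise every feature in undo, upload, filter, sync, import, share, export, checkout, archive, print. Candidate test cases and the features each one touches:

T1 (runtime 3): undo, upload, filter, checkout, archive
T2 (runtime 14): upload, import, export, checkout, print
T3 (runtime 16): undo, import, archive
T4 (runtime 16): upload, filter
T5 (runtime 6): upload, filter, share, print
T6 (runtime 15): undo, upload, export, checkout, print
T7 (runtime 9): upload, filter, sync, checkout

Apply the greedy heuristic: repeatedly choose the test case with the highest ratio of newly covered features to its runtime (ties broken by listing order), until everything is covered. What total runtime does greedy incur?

32

Pick 1: T1 adds 5 new (undo, upload, filter, checkout, archive) at runtime 3 (ratio 5/3).
Pick 2: T5 adds 2 new (share, print) at runtime 6 (ratio 2/6).
Pick 3: T2 adds 2 new (import, export) at runtime 14 (ratio 2/14).
Pick 4: T7 adds 1 new (sync) at runtime 9 (ratio 1/9).
Greedy total runtime: 3 + 6 + 14 + 9 = 32.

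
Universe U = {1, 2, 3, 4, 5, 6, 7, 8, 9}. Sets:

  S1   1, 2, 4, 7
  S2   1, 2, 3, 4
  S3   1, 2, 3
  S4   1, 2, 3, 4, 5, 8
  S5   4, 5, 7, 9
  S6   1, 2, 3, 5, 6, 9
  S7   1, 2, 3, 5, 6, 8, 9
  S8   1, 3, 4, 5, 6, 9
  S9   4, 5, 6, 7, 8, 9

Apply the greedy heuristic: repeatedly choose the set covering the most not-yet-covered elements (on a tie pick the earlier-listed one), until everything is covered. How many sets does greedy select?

2

Pick 1: S7 covers 7 new elements (1, 2, 3, 5, 6, 8, 9).
Pick 2: S1 covers 2 new elements (4, 7).
Greedy uses 2 sets.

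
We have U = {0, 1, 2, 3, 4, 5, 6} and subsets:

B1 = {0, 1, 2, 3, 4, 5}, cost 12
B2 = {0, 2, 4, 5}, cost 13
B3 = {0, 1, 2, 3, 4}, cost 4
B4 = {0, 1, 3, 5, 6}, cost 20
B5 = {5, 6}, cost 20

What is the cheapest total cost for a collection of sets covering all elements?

B3, B4 cover every element at cost 4 + 20 = 24.
Any cover uses at least 2 sets; among all covering selections none totals below 24.

24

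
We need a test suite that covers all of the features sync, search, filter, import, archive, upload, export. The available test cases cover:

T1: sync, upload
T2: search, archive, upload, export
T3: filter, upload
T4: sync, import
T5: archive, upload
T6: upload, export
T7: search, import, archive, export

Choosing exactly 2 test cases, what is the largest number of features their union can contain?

Choosing T1, T7 covers {sync, search, import, archive, upload, export} — 6 features.
No choice of 2 test cases does better; here filter is left uncovered.

6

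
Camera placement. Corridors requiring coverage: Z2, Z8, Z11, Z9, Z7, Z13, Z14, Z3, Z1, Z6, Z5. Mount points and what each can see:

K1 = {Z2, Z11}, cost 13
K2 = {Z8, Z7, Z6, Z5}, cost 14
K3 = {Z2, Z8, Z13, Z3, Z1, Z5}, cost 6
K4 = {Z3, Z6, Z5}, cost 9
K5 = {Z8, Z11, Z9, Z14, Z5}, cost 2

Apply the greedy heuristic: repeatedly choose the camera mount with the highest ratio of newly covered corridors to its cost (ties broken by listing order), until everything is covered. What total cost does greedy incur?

Pick 1: K5 adds 5 new (Z8, Z11, Z9, Z14, Z5) at cost 2 (ratio 5/2).
Pick 2: K3 adds 4 new (Z2, Z13, Z3, Z1) at cost 6 (ratio 4/6).
Pick 3: K2 adds 2 new (Z7, Z6) at cost 14 (ratio 2/14).
Greedy total cost: 2 + 6 + 14 = 22.

22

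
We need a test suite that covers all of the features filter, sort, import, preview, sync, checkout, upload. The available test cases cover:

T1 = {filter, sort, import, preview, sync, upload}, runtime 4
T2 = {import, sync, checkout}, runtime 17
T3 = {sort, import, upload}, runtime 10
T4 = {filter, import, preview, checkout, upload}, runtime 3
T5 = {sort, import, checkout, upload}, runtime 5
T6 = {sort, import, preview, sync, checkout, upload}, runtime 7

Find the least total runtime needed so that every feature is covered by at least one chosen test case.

7

T1, T4 cover every feature at runtime 4 + 3 = 7.
Any cover uses at least 2 test cases; among all covering selections none totals below 7.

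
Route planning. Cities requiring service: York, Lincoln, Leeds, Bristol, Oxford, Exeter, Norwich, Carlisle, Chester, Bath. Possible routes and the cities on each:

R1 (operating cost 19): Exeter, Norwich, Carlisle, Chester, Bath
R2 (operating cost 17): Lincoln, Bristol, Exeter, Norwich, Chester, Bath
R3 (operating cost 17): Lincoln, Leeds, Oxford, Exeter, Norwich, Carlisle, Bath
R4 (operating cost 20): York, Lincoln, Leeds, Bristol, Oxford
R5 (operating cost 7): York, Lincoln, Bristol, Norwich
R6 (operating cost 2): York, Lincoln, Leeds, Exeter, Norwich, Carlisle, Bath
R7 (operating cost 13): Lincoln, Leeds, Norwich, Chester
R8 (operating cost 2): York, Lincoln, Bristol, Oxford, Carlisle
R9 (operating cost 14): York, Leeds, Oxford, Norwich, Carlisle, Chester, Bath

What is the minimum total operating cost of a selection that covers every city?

17

R6, R7, R8 cover every city at operating cost 2 + 13 + 2 = 17.
Any cover uses at least 2 routes; among all covering selections none totals below 17.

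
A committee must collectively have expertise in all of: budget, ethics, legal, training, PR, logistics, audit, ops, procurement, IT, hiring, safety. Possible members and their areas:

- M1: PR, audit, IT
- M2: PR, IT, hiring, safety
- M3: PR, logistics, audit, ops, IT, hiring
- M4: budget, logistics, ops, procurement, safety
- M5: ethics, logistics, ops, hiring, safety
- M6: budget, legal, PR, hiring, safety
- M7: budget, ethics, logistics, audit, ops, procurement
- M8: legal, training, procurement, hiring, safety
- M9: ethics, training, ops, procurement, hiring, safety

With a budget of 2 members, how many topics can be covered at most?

10

Choosing M2, M7 covers {budget, ethics, PR, logistics, audit, ops, procurement, IT, hiring, safety} — 10 topics.
No choice of 2 members does better; here legal, training are left uncovered.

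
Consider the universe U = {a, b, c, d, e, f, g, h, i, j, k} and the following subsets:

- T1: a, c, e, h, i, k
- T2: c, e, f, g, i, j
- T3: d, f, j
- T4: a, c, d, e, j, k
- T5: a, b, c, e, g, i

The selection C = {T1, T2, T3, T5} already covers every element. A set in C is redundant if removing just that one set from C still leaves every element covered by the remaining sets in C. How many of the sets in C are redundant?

Drop T1: h, k uncovered — not redundant.
Drop T2: the rest still cover every element — redundant.
Drop T3: d uncovered — not redundant.
Drop T5: b uncovered — not redundant.
1 redundant: T2.

1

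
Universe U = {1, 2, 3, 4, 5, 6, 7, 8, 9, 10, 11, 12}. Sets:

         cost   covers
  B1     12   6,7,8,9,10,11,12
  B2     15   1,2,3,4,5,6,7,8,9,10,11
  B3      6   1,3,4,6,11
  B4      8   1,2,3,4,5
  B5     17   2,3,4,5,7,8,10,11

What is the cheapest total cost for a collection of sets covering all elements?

B1, B4 cover every element at cost 12 + 8 = 20.
Any cover uses at least 2 sets; among all covering selections none totals below 20.

20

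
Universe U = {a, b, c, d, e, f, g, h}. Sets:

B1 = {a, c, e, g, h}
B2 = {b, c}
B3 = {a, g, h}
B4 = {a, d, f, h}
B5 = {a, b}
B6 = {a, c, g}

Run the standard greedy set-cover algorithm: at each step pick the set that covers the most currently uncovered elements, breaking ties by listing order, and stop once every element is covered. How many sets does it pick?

Pick 1: B1 covers 5 new elements (a, c, e, g, h).
Pick 2: B4 covers 2 new elements (d, f).
Pick 3: B2 covers 1 new elements (b).
Greedy uses 3 sets.

3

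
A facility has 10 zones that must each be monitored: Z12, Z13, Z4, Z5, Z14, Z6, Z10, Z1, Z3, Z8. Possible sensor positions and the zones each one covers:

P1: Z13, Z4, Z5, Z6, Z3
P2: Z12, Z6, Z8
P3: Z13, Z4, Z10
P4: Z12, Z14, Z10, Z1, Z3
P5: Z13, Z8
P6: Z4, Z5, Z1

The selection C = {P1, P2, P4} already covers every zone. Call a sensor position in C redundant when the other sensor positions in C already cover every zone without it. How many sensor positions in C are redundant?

0

Drop P1: Z13, Z4, Z5 uncovered — not redundant.
Drop P2: Z8 uncovered — not redundant.
Drop P4: Z14, Z10, Z1 uncovered — not redundant.
None of the sensor positions in C is redundant.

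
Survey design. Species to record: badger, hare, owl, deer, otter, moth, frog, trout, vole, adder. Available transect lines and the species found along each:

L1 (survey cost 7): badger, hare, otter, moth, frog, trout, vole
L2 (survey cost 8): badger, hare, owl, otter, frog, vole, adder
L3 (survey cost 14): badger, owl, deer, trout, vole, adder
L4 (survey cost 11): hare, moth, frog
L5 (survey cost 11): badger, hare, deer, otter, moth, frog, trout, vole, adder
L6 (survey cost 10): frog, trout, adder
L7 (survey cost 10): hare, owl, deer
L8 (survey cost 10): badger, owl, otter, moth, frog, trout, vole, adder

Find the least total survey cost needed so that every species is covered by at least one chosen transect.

L2, L5 cover every species at survey cost 8 + 11 = 19.
Any cover uses at least 2 transects; among all covering selections none totals below 19.

19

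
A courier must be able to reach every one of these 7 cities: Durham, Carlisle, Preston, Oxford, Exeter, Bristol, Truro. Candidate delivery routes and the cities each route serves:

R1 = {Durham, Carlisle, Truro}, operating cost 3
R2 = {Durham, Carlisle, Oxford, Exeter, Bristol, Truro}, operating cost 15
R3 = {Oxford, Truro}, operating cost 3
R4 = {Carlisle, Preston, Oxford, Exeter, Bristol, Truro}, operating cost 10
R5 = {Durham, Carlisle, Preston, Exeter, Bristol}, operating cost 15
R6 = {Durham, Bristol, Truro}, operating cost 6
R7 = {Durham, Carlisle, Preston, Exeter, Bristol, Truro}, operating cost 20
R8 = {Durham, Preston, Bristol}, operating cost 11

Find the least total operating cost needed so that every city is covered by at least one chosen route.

13

R1, R4 cover every city at operating cost 3 + 10 = 13.
Any cover uses at least 2 routes; among all covering selections none totals below 13.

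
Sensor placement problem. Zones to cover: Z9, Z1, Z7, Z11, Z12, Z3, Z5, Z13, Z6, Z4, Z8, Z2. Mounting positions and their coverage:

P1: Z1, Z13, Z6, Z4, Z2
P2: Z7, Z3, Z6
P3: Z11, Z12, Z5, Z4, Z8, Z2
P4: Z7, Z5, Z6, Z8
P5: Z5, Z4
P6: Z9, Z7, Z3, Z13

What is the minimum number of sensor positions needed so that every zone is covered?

P1, P3, P6 together cover {Z9, Z1, Z7, Z11, Z12, Z3, Z5, Z13, Z6, Z4, Z8, Z2} — every zone.
No 2 of the 6 sensor positions cover everything (all 15 pairs fall short), so 3 is minimum.

3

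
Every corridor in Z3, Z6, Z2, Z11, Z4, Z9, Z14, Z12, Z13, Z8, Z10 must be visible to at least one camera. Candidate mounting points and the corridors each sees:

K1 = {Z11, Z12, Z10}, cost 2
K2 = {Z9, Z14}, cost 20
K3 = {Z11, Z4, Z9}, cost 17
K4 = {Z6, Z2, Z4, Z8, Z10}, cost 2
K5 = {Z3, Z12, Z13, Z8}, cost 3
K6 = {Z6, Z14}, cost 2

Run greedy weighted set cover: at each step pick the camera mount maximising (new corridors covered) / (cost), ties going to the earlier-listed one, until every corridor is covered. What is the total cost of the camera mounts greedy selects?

26

Pick 1: K4 adds 5 new (Z6, Z2, Z4, Z8, Z10) at cost 2 (ratio 5/2).
Pick 2: K1 adds 2 new (Z11, Z12) at cost 2 (ratio 2/2).
Pick 3: K5 adds 2 new (Z3, Z13) at cost 3 (ratio 2/3).
Pick 4: K6 adds 1 new (Z14) at cost 2 (ratio 1/2).
Pick 5: K3 adds 1 new (Z9) at cost 17 (ratio 1/17).
Greedy total cost: 2 + 2 + 3 + 2 + 17 = 26. (The true optimum is 24, so greedy overshoots here.)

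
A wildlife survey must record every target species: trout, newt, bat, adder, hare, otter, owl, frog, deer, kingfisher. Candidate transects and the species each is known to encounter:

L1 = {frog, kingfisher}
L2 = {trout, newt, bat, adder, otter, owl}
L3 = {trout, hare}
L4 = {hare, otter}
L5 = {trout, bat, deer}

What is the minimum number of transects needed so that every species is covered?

4

L1, L2, L3, L5 together cover {trout, newt, bat, adder, hare, otter, owl, frog, deer, kingfisher} — every species.
No 3 of the 5 transects cover everything (all 10 triples fall short), so 4 is minimum.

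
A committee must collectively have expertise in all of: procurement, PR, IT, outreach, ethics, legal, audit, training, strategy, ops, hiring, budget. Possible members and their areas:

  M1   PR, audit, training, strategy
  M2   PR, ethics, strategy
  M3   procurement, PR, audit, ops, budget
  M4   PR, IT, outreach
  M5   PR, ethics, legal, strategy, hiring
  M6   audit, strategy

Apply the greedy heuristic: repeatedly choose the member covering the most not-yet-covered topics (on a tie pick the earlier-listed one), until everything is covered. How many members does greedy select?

Pick 1: M3 covers 5 new topics (procurement, PR, audit, ops, budget).
Pick 2: M5 covers 4 new topics (ethics, legal, strategy, hiring).
Pick 3: M4 covers 2 new topics (IT, outreach).
Pick 4: M1 covers 1 new topics (training).
Greedy uses 4 members.

4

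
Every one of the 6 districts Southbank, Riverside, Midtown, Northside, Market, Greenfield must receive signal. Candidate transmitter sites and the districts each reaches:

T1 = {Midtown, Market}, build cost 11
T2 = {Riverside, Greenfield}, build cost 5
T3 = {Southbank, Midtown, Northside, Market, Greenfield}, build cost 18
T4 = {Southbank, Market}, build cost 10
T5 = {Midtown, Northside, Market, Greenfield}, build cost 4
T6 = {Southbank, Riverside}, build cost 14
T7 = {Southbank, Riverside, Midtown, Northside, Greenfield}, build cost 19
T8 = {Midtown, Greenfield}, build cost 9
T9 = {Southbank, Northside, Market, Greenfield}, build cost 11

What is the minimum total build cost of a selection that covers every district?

18

T5, T6 cover every district at build cost 4 + 14 = 18.
Any cover uses at least 2 transmitter sites; among all covering selections none totals below 18.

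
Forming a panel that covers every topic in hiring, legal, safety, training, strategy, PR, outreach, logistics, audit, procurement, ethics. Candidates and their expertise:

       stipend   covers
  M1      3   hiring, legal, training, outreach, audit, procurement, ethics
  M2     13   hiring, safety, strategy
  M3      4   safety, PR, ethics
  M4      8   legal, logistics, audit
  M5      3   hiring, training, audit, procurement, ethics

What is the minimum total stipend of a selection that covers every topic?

28

M1, M2, M3, M4 cover every topic at stipend 3 + 13 + 4 + 8 = 28.
Any cover uses at least 4 members; among all covering selections none totals below 28.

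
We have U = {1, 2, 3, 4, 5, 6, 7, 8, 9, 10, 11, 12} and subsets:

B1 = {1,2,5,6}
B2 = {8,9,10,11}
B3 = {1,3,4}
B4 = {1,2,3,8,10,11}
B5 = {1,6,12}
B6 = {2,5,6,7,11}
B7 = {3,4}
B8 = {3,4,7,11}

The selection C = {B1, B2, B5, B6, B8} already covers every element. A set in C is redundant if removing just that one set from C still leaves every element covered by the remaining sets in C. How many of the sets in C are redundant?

2

Drop B1: the rest still cover every element — redundant.
Drop B2: 8, 9, 10 uncovered — not redundant.
Drop B5: 12 uncovered — not redundant.
Drop B6: the rest still cover every element — redundant.
Drop B8: 3, 4 uncovered — not redundant.
2 redundant: B1, B6.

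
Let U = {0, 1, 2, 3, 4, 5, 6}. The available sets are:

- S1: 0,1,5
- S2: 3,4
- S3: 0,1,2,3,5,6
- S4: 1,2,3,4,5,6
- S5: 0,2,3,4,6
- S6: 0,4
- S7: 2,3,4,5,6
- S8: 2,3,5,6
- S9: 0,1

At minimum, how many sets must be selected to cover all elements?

S1, S4 together cover {0, 1, 2, 3, 4, 5, 6} — every element.
No single set contains all 7 elements, so 2 is optimal.

2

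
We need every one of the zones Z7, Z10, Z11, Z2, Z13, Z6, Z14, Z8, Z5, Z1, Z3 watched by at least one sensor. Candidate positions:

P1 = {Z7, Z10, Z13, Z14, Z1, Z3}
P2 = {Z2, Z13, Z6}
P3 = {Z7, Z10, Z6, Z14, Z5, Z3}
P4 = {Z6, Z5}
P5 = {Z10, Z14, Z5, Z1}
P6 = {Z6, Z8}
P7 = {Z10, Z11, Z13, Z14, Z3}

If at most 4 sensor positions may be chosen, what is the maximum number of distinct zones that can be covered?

10

Choosing P1, P2, P3, P6 covers {Z7, Z10, Z2, Z13, Z6, Z14, Z8, Z5, Z1, Z3} — 10 zones.
No choice of 4 sensor positions does better; here Z11 is left uncovered.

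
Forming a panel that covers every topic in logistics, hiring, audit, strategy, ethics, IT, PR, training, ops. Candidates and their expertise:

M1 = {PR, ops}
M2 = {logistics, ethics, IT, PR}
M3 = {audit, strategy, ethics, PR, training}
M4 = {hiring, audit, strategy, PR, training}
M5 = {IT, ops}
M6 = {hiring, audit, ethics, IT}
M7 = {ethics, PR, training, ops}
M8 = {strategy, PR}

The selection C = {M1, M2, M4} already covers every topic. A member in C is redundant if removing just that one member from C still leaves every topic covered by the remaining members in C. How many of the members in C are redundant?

Drop M1: ops uncovered — not redundant.
Drop M2: logistics, ethics, IT uncovered — not redundant.
Drop M4: hiring, audit, strategy, training uncovered — not redundant.
None of the members in C is redundant.

0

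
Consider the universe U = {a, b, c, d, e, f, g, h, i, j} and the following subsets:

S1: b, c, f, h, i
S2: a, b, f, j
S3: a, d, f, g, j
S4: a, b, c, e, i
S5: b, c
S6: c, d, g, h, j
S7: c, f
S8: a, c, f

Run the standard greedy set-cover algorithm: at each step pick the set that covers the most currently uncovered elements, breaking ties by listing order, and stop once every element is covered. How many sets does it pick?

3

Pick 1: S1 covers 5 new elements (b, c, f, h, i).
Pick 2: S3 covers 4 new elements (a, d, g, j).
Pick 3: S4 covers 1 new elements (e).
Greedy uses 3 sets.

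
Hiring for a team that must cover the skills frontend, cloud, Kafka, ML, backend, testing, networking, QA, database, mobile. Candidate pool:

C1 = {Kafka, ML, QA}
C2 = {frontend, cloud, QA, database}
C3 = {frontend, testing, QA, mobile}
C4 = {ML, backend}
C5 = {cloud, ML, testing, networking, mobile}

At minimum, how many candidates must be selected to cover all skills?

C1, C2, C4, C5 together cover {frontend, cloud, Kafka, ML, backend, testing, networking, QA, database, mobile} — every skill.
No 3 of the 5 candidates cover everything (all 10 triples fall short), so 4 is minimum.

4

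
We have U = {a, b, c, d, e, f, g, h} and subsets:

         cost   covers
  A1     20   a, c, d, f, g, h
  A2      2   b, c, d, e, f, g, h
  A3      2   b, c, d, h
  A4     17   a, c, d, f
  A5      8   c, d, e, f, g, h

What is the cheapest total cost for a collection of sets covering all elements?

A2, A4 cover every element at cost 2 + 17 = 19.
Any cover uses at least 2 sets; among all covering selections none totals below 19.

19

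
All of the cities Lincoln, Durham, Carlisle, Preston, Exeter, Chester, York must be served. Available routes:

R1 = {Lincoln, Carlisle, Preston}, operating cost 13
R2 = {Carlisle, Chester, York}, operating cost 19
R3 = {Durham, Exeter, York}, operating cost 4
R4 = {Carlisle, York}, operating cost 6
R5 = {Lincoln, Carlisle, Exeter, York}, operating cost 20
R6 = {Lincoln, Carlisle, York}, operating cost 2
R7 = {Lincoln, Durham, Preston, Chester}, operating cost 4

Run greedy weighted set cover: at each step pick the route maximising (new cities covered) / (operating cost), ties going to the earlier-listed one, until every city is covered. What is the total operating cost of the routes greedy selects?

10

Pick 1: R6 adds 3 new (Lincoln, Carlisle, York) at operating cost 2 (ratio 3/2).
Pick 2: R7 adds 3 new (Durham, Preston, Chester) at operating cost 4 (ratio 3/4).
Pick 3: R3 adds 1 new (Exeter) at operating cost 4 (ratio 1/4).
Greedy total operating cost: 2 + 4 + 4 = 10.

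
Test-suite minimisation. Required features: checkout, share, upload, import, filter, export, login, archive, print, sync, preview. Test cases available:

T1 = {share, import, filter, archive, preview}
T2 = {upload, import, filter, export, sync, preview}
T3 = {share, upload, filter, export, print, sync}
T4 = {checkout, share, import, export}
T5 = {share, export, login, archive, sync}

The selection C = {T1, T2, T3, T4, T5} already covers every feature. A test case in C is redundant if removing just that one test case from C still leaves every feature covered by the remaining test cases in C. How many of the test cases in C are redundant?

2

Drop T1: the rest still cover every feature — redundant.
Drop T2: the rest still cover every feature — redundant.
Drop T3: print uncovered — not redundant.
Drop T4: checkout uncovered — not redundant.
Drop T5: login uncovered — not redundant.
2 redundant: T1, T2.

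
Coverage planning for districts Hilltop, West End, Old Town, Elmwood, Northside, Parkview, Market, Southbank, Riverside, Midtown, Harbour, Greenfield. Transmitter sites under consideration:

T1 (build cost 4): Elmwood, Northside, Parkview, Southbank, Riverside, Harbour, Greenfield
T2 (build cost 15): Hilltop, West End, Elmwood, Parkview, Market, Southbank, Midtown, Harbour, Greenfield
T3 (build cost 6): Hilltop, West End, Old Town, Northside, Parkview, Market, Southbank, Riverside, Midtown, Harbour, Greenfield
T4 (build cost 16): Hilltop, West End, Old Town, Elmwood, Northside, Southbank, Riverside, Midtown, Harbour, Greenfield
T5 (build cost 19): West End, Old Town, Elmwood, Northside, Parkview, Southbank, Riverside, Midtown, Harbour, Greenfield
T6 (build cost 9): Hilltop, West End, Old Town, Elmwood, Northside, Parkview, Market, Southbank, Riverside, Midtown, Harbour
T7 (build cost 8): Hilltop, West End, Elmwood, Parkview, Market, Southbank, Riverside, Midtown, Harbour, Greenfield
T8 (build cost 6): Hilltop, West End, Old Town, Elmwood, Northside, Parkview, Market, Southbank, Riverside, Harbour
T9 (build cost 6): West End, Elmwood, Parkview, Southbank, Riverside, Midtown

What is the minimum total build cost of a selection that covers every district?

T1, T3 cover every district at build cost 4 + 6 = 10.
Any cover uses at least 2 transmitter sites; among all covering selections none totals below 10.

10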